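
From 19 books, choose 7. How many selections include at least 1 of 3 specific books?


Complement: C(19,7) - C(16,7) = 50388 - 11440 = 38948

38948


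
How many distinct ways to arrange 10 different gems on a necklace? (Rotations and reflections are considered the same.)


Free circular arrangements: rotations and reflections both identified.
(n-1)!/2 = 9!/2 = 362880/2 = 181440

181440


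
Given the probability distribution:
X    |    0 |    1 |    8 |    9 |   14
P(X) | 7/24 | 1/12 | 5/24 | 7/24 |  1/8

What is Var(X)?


E[X] = 49/8
E[X²] = 1477/24
Var(X) = E[X²] - (E[X])² = 1477/24 - 2401/64 = 4613/192

Var(X) = 4613/192 ≈ 24.0260


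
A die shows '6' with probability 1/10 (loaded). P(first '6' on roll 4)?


Geometric: P(X=4) = (1-p)^(k-1)×p = (9/10)^3×1/10 = 729/10000

P(X=4) = 729/10000 ≈ 7.29%


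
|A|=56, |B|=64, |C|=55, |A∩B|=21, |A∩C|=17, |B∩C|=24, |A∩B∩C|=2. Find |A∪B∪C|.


|A∪B∪C| = 56+64+55-21-17-24+2 = 115

|A∪B∪C| = 115


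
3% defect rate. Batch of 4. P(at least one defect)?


P(all good) = (97/100)^4 = 88529281/100000000
P(≥1 defect) = 11470719/100000000

P = 11470719/100000000 ≈ 11.47%


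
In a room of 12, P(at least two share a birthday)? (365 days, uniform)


P(all different) = Π(365-i)/365 for i=0..11
= 0.832975
P(match) = 1 - 0.832975 = 0.167025

P ≈ 0.1670 ≈ 16.70%


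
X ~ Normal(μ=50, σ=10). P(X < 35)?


z = (35-50)/10 = -1.5
P(Z < -1.5) = 0.0668

P(X < 35) ≈ 0.0668


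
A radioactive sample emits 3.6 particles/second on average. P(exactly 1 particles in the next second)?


Poisson(λ=3.6): P(X=1) = e^(-λ)×λ^k/k!
= e^(-3.6) × 3.6^1 / 1!
≈ 0.02732372245 × 3.6 / 1 ≈ 0.098365

P(X=1) ≈ 0.098365 ≈ 9.84%


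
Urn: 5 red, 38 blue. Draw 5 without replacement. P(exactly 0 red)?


Hypergeometric: C(5,0)×C(38,5)/C(43,5)
= 1×501942/962598 = 11951/22919

P(X=0) = 11951/22919 ≈ 52.14%


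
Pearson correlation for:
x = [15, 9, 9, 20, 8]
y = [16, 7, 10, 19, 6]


n=5, Σx=61, Σy=58, Σxy=821, Σx²=851, Σy²=802
r = (5×821 - 61×58)/√((5×851 - 61²)(5×802 - 58²))
= 567/√(534×646) = 567/√344964 ≈ 567/587.3364 ≈ 0.9654

r ≈ 0.9654


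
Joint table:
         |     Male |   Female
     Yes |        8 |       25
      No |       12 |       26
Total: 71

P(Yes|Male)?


P(Yes|Male) = 8/(8+12) = 8/20 = 2/5

P = 2/5 ≈ 40.00%


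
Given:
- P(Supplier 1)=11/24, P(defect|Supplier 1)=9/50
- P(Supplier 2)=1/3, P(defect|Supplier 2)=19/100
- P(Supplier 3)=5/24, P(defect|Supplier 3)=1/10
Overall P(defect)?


P(B) = Σ P(B|Aᵢ)×P(Aᵢ)
  9/50×11/24 = 33/400
  19/100×1/3 = 19/300
  1/10×5/24 = 1/48
Sum = 1/6

P(defect) = 1/6 ≈ 16.67%


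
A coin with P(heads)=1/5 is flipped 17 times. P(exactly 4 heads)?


Binomial: P(X=4) = C(17,4)×p^4×(1-p)^13
= 2380 × 1/625 × 67108864/1220703125 = 31943819264/152587890625

P(X=4) = 31943819264/152587890625 ≈ 20.93%


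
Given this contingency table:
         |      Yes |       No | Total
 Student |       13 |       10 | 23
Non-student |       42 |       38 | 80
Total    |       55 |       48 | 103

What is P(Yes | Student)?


P(Yes | Student) = 13/(13+10) = 13/23

P(Yes|Student) = 13/23 ≈ 56.52%


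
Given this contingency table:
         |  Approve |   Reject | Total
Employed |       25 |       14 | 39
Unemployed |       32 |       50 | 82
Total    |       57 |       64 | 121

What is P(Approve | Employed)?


P(Approve | Employed) = 25/(25+14) = 25/39

P(Approve|Employed) = 25/39 ≈ 64.10%


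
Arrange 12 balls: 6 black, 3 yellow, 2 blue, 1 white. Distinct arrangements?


12!/(6!×3!×2!×1!) = 55440

55440


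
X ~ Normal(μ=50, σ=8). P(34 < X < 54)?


z₁=(34-50)/8=-2.0, z₂=(54-50)/8=0.5
P = Φ(0.5) - Φ(-2.0) = 0.691462 - 0.022750 = 0.668712 ≈ 0.6687

P(34 < X < 54) ≈ 0.6687


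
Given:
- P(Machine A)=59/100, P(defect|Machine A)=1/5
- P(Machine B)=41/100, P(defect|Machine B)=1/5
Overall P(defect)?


P(B) = Σ P(B|Aᵢ)×P(Aᵢ)
  1/5×59/100 = 59/500
  1/5×41/100 = 41/500
Sum = 1/5

P(defect) = 1/5 ≈ 20.00%


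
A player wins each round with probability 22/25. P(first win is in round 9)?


Geometric: P(X=9) = (1-p)^(k-1)×p = (3/25)^8×22/25 = 144342/3814697265625

P(X=9) = 144342/3814697265625 ≈ 0.00%


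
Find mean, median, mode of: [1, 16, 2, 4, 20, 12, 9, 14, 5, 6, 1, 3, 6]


Sorted: [1, 1, 2, 3, 4, 5, 6, 6, 9, 12, 14, 16, 20]
Mean = 99/13
Median = 6
Freq: {1: 2, 16: 1, 2: 1, 4: 1, 20: 1, 12: 1, 9: 1, 14: 1, 5: 1, 6: 2, 3: 1}
Mode: [1, 6]

Mean=99/13, Median=6, Mode=[1, 6]


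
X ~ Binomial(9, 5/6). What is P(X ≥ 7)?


P(X ≥ 7) = Σ P(X=i) for i=7..9
P(X=7) = 78125/279936
P(X=8) = 390625/1119744
P(X=9) = 1953125/10077696
Sum = 4140625/5038848

P(X ≥ 7) = 4140625/5038848 ≈ 82.17%


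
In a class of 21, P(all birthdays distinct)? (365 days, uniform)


P(all different) = Π(365-i)/365 for i=0..20
= (365/365)×(364/365)×...×(345/365)
= 0.556312

P ≈ 0.5563 ≈ 55.63%


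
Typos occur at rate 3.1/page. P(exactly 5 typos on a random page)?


Poisson(λ=3.1): P(X=5) = e^(-λ)×λ^k/k!
= e^(-3.1) × 3.1^5 / 5!
≈ 0.04504920239 × 286.29151 / 120 ≈ 0.107477

P(X=5) ≈ 0.107477 ≈ 10.75%


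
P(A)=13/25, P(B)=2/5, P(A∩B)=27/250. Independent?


P(A)×P(B) = 26/125
P(A∩B) = 27/250
Not equal → NOT independent

No, not independent


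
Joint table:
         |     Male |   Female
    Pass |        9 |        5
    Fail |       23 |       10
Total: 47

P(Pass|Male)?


P(Pass|Male) = 9/(9+23) = 9/32

P = 9/32 ≈ 28.12%


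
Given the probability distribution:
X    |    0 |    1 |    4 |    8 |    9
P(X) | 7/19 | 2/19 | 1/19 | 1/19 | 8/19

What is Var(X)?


E[X] = 86/19
E[X²] = 730/19
Var(X) = E[X²] - (E[X])² = 730/19 - 7396/361 = 6474/361

Var(X) = 6474/361 ≈ 17.9335


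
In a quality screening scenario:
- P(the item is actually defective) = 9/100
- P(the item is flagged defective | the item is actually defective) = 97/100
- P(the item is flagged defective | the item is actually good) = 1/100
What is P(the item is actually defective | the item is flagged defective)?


Using Bayes' theorem:
P(A|B) = P(B|A)·P(A) / P(B)

P(the item is flagged defective) = 97/100 × 9/100 + 1/100 × 91/100
= 873/10000 + 91/10000 = 241/2500

P(the item is actually defective|the item is flagged defective) = (873/10000) / (241/2500) = 873/964

P(the item is actually defective|the item is flagged defective) = 873/964 ≈ 90.56%


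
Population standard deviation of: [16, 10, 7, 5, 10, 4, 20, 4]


Mean = 76/8 = 19/2
  (16-19/2)²=169/4
  (10-19/2)²=1/4
  (7-19/2)²=25/4
  (5-19/2)²=81/4
  (10-19/2)²=1/4
  (4-19/2)²=121/4
  (20-19/2)²=441/4
  (4-19/2)²=121/4
Σ(x-μ)² = 240
σ² = 240/8 = 30

σ = √(30) ≈ 5.4772


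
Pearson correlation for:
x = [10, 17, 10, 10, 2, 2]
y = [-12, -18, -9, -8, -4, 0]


n=6, Σx=51, Σy=-51, Σxy=-604, Σx²=597, Σy²=629
r = (6×(-604) - 51×(-51))/√((6×597 - 51²)(6×629 - (-51)²))
= -1023/√(981×1173) = -1023/√1150713 ≈ -1023/1072.7129 ≈ -0.9537

r ≈ -0.9537


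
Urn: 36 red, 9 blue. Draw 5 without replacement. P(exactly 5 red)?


Hypergeometric: C(36,5)×C(9,0)/C(45,5)
= 376992×1/1221759 = 544/1763

P(X=5) = 544/1763 ≈ 30.86%


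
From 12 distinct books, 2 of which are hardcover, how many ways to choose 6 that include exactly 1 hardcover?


Choose 1 of the 2 hardcovers and 5 of the other 10 books:
C(2,1)×C(10,5) = 2×252 = 504

504


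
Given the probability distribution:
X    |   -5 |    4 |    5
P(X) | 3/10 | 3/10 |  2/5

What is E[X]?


E[X] = Σ x·P(X=x)
= (-5)×(3/10) + (4)×(3/10) + (5)×(2/5)
= 17/10

E[X] = 17/10


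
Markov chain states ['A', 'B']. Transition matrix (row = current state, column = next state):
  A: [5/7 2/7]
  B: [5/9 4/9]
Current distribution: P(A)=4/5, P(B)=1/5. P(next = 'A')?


P(next=A) = Σᵢ P(now=i)×P(i→A)
= 4/5×5/7 + 1/5×5/9
= 4/7 + 1/9 = 43/63

P = 43/63 ≈ 0.6825


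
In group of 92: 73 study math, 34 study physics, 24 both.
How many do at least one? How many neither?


|A∪B| = 73+34-24 = 83
Neither = 92-83 = 9

At least one: 83; Neither: 9


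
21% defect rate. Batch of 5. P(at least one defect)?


P(all good) = (79/100)^5 = 3077056399/10000000000
P(≥1 defect) = 6922943601/10000000000

P = 6922943601/10000000000 ≈ 69.23%


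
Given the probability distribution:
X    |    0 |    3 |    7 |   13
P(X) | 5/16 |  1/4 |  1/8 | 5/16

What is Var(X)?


E[X] = 91/16
E[X²] = 979/16
Var(X) = E[X²] - (E[X])² = 979/16 - 8281/256 = 7383/256

Var(X) = 7383/256 ≈ 28.8398


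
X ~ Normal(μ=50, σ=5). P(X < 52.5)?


z = (52.5-50)/5 = 0.5
P(Z < 0.5) = 0.6915

P(X < 52.5) ≈ 0.6915


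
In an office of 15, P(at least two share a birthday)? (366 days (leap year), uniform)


P(all different) = Π(366-i)/366 for i=0..14
= 0.747702
P(match) = 1 - 0.747702 = 0.252298

P ≈ 0.2523 ≈ 25.23%


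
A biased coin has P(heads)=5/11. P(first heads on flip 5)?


Geometric: P(X=5) = (1-p)^(k-1)×p = (6/11)^4×5/11 = 6480/161051

P(X=5) = 6480/161051 ≈ 4.02%


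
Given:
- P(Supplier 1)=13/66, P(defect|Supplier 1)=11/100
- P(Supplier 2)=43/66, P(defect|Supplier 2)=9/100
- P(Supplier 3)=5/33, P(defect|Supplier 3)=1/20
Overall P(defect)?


P(B) = Σ P(B|Aᵢ)×P(Aᵢ)
  11/100×13/66 = 13/600
  9/100×43/66 = 129/2200
  1/20×5/33 = 1/132
Sum = 29/330

P(defect) = 29/330 ≈ 8.79%


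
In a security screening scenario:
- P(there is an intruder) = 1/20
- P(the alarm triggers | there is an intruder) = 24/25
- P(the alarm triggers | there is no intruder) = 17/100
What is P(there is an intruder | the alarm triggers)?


Using Bayes' theorem:
P(A|B) = P(B|A)·P(A) / P(B)

P(the alarm triggers) = 24/25 × 1/20 + 17/100 × 19/20
= 6/125 + 323/2000 = 419/2000

P(there is an intruder|the alarm triggers) = (6/125) / (419/2000) = 96/419

P(there is an intruder|the alarm triggers) = 96/419 ≈ 22.91%


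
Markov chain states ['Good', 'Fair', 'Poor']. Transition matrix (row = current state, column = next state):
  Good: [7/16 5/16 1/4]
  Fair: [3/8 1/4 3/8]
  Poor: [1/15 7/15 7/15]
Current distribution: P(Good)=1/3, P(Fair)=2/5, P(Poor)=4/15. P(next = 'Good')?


P(next=Good) = Σᵢ P(now=i)×P(i→Good)
= 1/3×7/16 + 2/5×3/8 + 4/15×1/15
= 7/48 + 3/20 + 4/225 = 1129/3600

P = 1129/3600 ≈ 0.3136


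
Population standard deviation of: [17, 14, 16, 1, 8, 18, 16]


Mean = 90/7
  (17-90/7)²=841/49
  (14-90/7)²=64/49
  (16-90/7)²=484/49
  (1-90/7)²=6889/49
  (8-90/7)²=1156/49
  (18-90/7)²=1296/49
  (16-90/7)²=484/49
Σ(x-μ)² = 1602/7
σ² = (1602/7)/7 = 1602/49

σ = √(1602/49) ≈ 5.7179


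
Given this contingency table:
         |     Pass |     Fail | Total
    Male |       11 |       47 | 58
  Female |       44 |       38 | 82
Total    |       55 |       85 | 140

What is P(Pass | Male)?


P(Pass | Male) = 11/(11+47) = 11/58

P(Pass|Male) = 11/58 ≈ 18.97%


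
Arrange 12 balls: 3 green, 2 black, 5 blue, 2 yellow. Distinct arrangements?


12!/(3!×2!×5!×2!) = 166320

166320


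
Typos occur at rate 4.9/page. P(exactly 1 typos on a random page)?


Poisson(λ=4.9): P(X=1) = e^(-λ)×λ^k/k!
= e^(-4.9) × 4.9^1 / 1!
≈ 0.007446583071 × 4.9 / 1 ≈ 0.036488

P(X=1) ≈ 0.036488 ≈ 3.65%


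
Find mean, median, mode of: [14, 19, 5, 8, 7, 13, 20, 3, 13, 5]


Sorted: [3, 5, 5, 7, 8, 13, 13, 14, 19, 20]
Mean = 107/10
Median = 21/2
Freq: {14: 1, 19: 1, 5: 2, 8: 1, 7: 1, 13: 2, 20: 1, 3: 1}
Mode: [5, 13]

Mean=107/10, Median=21/2, Mode=[5, 13]


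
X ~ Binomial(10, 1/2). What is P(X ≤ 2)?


P(X ≤ 2) = Σ P(X=i) for i=0..2
P(X=0) = 1/1024
P(X=1) = 5/512
P(X=2) = 45/1024
Sum = 7/128

P(X ≤ 2) = 7/128 ≈ 5.47%


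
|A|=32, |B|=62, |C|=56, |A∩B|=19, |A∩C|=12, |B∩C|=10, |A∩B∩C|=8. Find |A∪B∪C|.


|A∪B∪C| = 32+62+56-19-12-10+8 = 117

|A∪B∪C| = 117


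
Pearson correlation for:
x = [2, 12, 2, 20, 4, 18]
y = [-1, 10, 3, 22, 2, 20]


n=6, Σx=58, Σy=56, Σxy=932, Σx²=892, Σy²=998
r = (6×932 - 58×56)/√((6×892 - 58²)(6×998 - 56²))
= 2344/√(1988×2852) = 2344/√5669776 ≈ 2344/2381.1291 ≈ 0.9844

r ≈ 0.9844


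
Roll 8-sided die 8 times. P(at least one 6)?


P(no 6)^8 = (7/8)^8 = 5764801/16777216
P(≥1) = 1 - 5764801/16777216 = 11012415/16777216

P = 11012415/16777216 ≈ 65.64%


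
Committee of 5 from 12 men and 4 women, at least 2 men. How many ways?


Count by #men:
  2M,3W: C(12,2)×C(4,3)=264
  3M,2W: C(12,3)×C(4,2)=1320
  4M,1W: C(12,4)×C(4,1)=1980
  5M,0W: C(12,5)×C(4,0)=792
Total = 4356

4356


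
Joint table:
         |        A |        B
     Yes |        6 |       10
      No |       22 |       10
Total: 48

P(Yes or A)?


P(Yes∨A) = P(Yes) + P(A) - P(Yes∧A)
= (16 + 28 - 6)/48 = 38/48 = 19/24

P = 19/24 ≈ 79.17%


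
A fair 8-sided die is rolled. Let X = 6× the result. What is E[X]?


E[die] = (1+8)/2 = 9/2
E[X] = 6 × 9/2 = 27

E[X] = 27


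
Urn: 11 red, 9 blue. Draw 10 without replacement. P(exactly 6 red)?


Hypergeometric: C(11,6)×C(9,4)/C(20,10)
= 462×126/184756 = 1323/4199

P(X=6) = 1323/4199 ≈ 31.51%


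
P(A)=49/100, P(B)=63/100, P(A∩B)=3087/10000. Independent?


P(A)×P(B) = 3087/10000
P(A∩B) = 3087/10000
Equal ✓ → Independent

Yes, independent


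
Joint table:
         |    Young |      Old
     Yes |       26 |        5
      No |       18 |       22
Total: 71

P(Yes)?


P(Yes) = (26+5)/71 = 31/71

P(Yes) = 31/71 ≈ 43.66%


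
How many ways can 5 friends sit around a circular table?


Circular arrangements of 5 distinct objects: fix one position to break rotational symmetry.
(n-1)! = 4! = 24

24


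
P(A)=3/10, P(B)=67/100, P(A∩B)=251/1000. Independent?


P(A)×P(B) = 201/1000
P(A∩B) = 251/1000
Not equal → NOT independent

No, not independent


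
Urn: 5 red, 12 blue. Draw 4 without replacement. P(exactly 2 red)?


Hypergeometric: C(5,2)×C(12,2)/C(17,4)
= 10×66/2380 = 33/119

P(X=2) = 33/119 ≈ 27.73%


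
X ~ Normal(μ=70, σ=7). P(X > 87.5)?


z = (87.5-70)/7 = 2.5
P(X > 87.5) = 1 - P(Z ≤ 2.5) = 1 - 0.9938 = 0.0062

P(X > 87.5) ≈ 0.0062


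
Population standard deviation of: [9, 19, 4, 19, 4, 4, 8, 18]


Mean = 85/8
  (9-85/8)²=169/64
  (19-85/8)²=4489/64
  (4-85/8)²=2809/64
  (19-85/8)²=4489/64
  (4-85/8)²=2809/64
  (4-85/8)²=2809/64
  (8-85/8)²=441/64
  (18-85/8)²=3481/64
Σ(x-μ)² = 2687/8
σ² = (2687/8)/8 = 2687/64

σ = √(2687/64) ≈ 6.4795


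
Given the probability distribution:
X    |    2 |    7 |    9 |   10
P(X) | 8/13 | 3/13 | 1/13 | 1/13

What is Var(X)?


E[X] = 56/13
E[X²] = 360/13
Var(X) = E[X²] - (E[X])² = 360/13 - 3136/169 = 1544/169

Var(X) = 1544/169 ≈ 9.1361


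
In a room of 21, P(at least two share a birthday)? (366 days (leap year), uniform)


P(all different) = Π(366-i)/366 for i=0..20
= 0.557221
P(match) = 1 - 0.557221 = 0.442779

P ≈ 0.4428 ≈ 44.28%


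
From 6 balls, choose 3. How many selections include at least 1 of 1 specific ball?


Complement: C(6,3) - C(5,3) = 20 - 10 = 10

10


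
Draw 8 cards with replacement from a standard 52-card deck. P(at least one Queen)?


P(not a Queen) = 48/52 = 12/13
P(none in 8 draws) = (12/13)^8 = 429981696/815730721
P(≥1 Queen) = 1 - 429981696/815730721 = 385749025/815730721

P = 385749025/815730721 ≈ 47.29%


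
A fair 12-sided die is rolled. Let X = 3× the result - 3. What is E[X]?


E[die] = (1+12)/2 = 13/2
E[X] = 3×13/2 - 3 = 33/2

E[X] = 33/2


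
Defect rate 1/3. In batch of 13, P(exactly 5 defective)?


Binomial: P(X=5) = C(13,5)×p^5×(1-p)^8
= 1287 × 1/243 × 256/6561 = 36608/177147

P(X=5) = 36608/177147 ≈ 20.67%


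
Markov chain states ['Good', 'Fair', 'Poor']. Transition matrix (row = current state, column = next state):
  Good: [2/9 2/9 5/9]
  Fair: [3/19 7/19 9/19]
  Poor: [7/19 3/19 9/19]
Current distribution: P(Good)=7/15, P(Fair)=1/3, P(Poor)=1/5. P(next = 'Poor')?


P(next=Poor) = Σᵢ P(now=i)×P(i→Poor)
= 7/15×5/9 + 1/3×9/19 + 1/5×9/19
= 7/27 + 3/19 + 9/95 = 1313/2565

P = 1313/2565 ≈ 0.5119


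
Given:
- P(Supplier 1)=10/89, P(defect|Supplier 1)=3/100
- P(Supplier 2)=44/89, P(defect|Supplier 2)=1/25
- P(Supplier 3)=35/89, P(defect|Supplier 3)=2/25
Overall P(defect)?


P(B) = Σ P(B|Aᵢ)×P(Aᵢ)
  3/100×10/89 = 3/890
  1/25×44/89 = 44/2225
  2/25×35/89 = 14/445
Sum = 243/4450

P(defect) = 243/4450 ≈ 5.46%


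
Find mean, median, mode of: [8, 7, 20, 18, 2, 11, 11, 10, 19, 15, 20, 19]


Sorted: [2, 7, 8, 10, 11, 11, 15, 18, 19, 19, 20, 20]
Mean = 160/12 = 40/3
Median = 13
Freq: {8: 1, 7: 1, 20: 2, 18: 1, 2: 1, 11: 2, 10: 1, 19: 2, 15: 1}
Mode: [11, 19, 20]

Mean=40/3, Median=13, Mode=[11, 19, 20]


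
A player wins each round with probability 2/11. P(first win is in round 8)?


Geometric: P(X=8) = (1-p)^(k-1)×p = (9/11)^7×2/11 = 9565938/214358881

P(X=8) = 9565938/214358881 ≈ 4.46%


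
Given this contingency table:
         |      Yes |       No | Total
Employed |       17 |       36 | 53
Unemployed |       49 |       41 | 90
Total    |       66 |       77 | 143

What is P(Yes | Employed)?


P(Yes | Employed) = 17/(17+36) = 17/53

P(Yes|Employed) = 17/53 ≈ 32.08%


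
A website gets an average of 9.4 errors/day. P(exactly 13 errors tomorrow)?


Poisson(λ=9.4): P(X=13) = e^(-λ)×λ^k/k!
= e^(-9.4) × 9.4^13 / 13!
≈ 8.272406556e-05 × 4.47365095925e+12 / 6227020800 ≈ 0.059431

P(X=13) ≈ 0.059431 ≈ 5.94%


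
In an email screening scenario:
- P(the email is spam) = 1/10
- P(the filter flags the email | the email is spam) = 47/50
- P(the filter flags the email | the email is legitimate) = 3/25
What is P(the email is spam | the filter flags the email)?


Using Bayes' theorem:
P(A|B) = P(B|A)·P(A) / P(B)

P(the filter flags the email) = 47/50 × 1/10 + 3/25 × 9/10
= 47/500 + 27/250 = 101/500

P(the email is spam|the filter flags the email) = (47/500) / (101/500) = 47/101

P(the email is spam|the filter flags the email) = 47/101 ≈ 46.53%


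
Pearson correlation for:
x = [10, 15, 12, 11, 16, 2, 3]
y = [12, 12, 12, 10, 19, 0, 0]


n=7, Σx=69, Σy=65, Σxy=858, Σx²=859, Σy²=893
r = (7×858 - 69×65)/√((7×859 - 69²)(7×893 - 65²))
= 1521/√(1252×2026) = 1521/√2536552 ≈ 1521/1592.6556 ≈ 0.9550

r ≈ 0.9550


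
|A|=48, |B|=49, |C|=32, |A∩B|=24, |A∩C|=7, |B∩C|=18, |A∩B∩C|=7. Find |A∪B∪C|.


|A∪B∪C| = 48+49+32-24-7-18+7 = 87

|A∪B∪C| = 87


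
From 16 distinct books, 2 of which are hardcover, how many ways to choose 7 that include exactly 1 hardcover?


Choose 1 of the 2 hardcovers and 6 of the other 14 books:
C(2,1)×C(14,6) = 2×3003 = 6006

6006


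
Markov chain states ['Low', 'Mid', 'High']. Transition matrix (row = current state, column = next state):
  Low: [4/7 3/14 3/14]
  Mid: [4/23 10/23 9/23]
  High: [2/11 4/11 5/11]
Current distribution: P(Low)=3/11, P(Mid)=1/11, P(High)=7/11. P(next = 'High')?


P(next=High) = Σᵢ P(now=i)×P(i→High)
= 3/11×3/14 + 1/11×9/23 + 7/11×5/11
= 9/154 + 9/253 + 35/121 = 14933/38962

P = 14933/38962 ≈ 0.3833


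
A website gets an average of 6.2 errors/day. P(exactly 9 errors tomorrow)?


Poisson(λ=6.2): P(X=9) = e^(-λ)×λ^k/k!
= e^(-6.2) × 6.2^9 / 9!
≈ 0.002029430636 × 13537086.5463 / 362880 ≈ 0.075707

P(X=9) ≈ 0.075707 ≈ 7.57%


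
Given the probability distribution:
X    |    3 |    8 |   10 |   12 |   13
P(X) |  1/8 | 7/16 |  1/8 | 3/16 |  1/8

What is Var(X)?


E[X] = 9
E[X²] = 359/4
Var(X) = E[X²] - (E[X])² = 359/4 - 81 = 35/4

Var(X) = 35/4 ≈ 8.7500


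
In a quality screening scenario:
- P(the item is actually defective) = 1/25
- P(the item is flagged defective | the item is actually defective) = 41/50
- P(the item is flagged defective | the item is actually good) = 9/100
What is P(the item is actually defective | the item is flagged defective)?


Using Bayes' theorem:
P(A|B) = P(B|A)·P(A) / P(B)

P(the item is flagged defective) = 41/50 × 1/25 + 9/100 × 24/25
= 41/1250 + 54/625 = 149/1250

P(the item is actually defective|the item is flagged defective) = (41/1250) / (149/1250) = 41/149

P(the item is actually defective|the item is flagged defective) = 41/149 ≈ 27.52%


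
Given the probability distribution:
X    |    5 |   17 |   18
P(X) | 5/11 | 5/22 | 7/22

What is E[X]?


E[X] = Σ x·P(X=x)
= (5)×(5/11) + (17)×(5/22) + (18)×(7/22)
= 261/22

E[X] = 261/22


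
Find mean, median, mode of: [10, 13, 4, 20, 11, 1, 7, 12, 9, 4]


Sorted: [1, 4, 4, 7, 9, 10, 11, 12, 13, 20]
Mean = 91/10
Median = 19/2
Freq: {10: 1, 13: 1, 4: 2, 20: 1, 11: 1, 1: 1, 7: 1, 12: 1, 9: 1}
Mode: [4]

Mean=91/10, Median=19/2, Mode=4


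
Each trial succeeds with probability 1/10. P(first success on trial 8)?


Geometric: P(X=8) = (1-p)^(k-1)×p = (9/10)^7×1/10 = 4782969/100000000

P(X=8) = 4782969/100000000 ≈ 4.78%


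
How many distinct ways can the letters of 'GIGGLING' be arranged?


Letters: 8, freq: {'G': 4, 'I': 2, 'L': 1, 'N': 1}
8!/(4!×2!×1!×1!) = 40320/48 = 840

840


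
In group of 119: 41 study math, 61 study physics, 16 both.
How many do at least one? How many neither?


|A∪B| = 41+61-16 = 86
Neither = 119-86 = 33

At least one: 86; Neither: 33


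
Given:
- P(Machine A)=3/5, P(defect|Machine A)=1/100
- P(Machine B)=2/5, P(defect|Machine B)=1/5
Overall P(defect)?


P(B) = Σ P(B|Aᵢ)×P(Aᵢ)
  1/100×3/5 = 3/500
  1/5×2/5 = 2/25
Sum = 43/500

P(defect) = 43/500 ≈ 8.60%


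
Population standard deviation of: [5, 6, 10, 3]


Mean = 24/4 = 6
  (5-6)²=1
  (6-6)²=0
  (10-6)²=16
  (3-6)²=9
Σ(x-μ)² = 26
σ² = 26/4 = 13/2

σ = √(13/2) ≈ 2.5495


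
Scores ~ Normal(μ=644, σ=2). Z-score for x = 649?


z = (x - μ)/σ = (649 - 644)/2 = 2.5

z = 2.5


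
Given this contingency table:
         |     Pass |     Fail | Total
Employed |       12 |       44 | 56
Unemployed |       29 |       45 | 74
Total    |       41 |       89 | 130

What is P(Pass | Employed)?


P(Pass | Employed) = 12/(12+44) = 12/56 = 3/14

P(Pass|Employed) = 3/14 ≈ 21.43%


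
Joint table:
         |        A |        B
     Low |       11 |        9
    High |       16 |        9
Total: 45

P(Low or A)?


P(Low∨A) = P(Low) + P(A) - P(Low∧A)
= (20 + 27 - 11)/45 = 36/45 = 4/5

P = 4/5 ≈ 80.00%


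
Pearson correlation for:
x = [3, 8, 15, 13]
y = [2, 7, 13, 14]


n=4, Σx=39, Σy=36, Σxy=439, Σx²=467, Σy²=418
r = (4×439 - 39×36)/√((4×467 - 39²)(4×418 - 36²))
= 352/√(347×376) = 352/√130472 ≈ 352/361.2091 ≈ 0.9745

r ≈ 0.9745


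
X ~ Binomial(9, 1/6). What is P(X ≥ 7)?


P(X ≥ 7) = Σ P(X=i) for i=7..9
P(X=7) = 25/279936
P(X=8) = 5/1119744
P(X=9) = 1/10077696
Sum = 473/5038848

P(X ≥ 7) = 473/5038848 ≈ 0.01%


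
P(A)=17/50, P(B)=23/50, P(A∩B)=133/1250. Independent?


P(A)×P(B) = 391/2500
P(A∩B) = 133/1250
Not equal → NOT independent

No, not independent


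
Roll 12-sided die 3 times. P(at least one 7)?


P(no 7)^3 = (11/12)^3 = 1331/1728
P(≥1) = 1 - 1331/1728 = 397/1728

P = 397/1728 ≈ 22.97%


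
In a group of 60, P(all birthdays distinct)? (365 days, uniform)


P(all different) = Π(365-i)/365 for i=0..59
= (365/365)×(364/365)×...×(306/365)
= 0.005877

P ≈ 0.0059 ≈ 0.59%


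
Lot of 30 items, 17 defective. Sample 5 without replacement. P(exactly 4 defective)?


Hypergeometric: C(17,4)×C(13,1)/C(30,5)
= 2380×13/142506 = 170/783

P(X=4) = 170/783 ≈ 21.71%


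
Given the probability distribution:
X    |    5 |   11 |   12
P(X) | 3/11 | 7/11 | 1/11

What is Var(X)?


E[X] = 104/11
E[X²] = 1066/11
Var(X) = E[X²] - (E[X])² = 1066/11 - 10816/121 = 910/121

Var(X) = 910/121 ≈ 7.5207


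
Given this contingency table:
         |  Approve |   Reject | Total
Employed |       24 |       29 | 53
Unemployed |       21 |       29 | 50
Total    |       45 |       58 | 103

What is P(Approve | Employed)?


P(Approve | Employed) = 24/(24+29) = 24/53

P(Approve|Employed) = 24/53 ≈ 45.28%


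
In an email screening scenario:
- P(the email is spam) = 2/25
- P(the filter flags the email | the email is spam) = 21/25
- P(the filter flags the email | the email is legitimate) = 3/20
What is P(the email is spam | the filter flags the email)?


Using Bayes' theorem:
P(A|B) = P(B|A)·P(A) / P(B)

P(the filter flags the email) = 21/25 × 2/25 + 3/20 × 23/25
= 42/625 + 69/500 = 513/2500

P(the email is spam|the filter flags the email) = (42/625) / (513/2500) = 56/171

P(the email is spam|the filter flags the email) = 56/171 ≈ 32.75%


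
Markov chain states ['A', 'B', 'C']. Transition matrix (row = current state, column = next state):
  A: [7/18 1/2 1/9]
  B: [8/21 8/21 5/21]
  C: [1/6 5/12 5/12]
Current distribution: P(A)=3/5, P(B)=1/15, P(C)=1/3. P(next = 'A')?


P(next=A) = Σᵢ P(now=i)×P(i→A)
= 3/5×7/18 + 1/15×8/21 + 1/3×1/6
= 7/30 + 8/315 + 1/18 = 11/35

P = 11/35 ≈ 0.3143


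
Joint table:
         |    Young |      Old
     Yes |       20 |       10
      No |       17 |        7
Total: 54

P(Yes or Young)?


P(Yes∨Young) = P(Yes) + P(Young) - P(Yes∧Young)
= (30 + 37 - 20)/54 = 47/54

P = 47/54 ≈ 87.04%


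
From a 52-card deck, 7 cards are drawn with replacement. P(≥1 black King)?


P(not a black King) = 50/52 = 25/26
P(none in 7 draws) = (25/26)^7 = 6103515625/8031810176
P(≥1 black King) = 1 - 6103515625/8031810176 = 1928294551/8031810176

P = 1928294551/8031810176 ≈ 24.01%


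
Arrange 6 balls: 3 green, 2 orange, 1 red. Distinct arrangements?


6!/(3!×2!×1!) = 60

60


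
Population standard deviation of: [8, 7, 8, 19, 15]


Mean = 57/5
  (8-57/5)²=289/25
  (7-57/5)²=484/25
  (8-57/5)²=289/25
  (19-57/5)²=1444/25
  (15-57/5)²=324/25
Σ(x-μ)² = 566/5
σ² = (566/5)/5 = 566/25

σ = √(566/25) ≈ 4.7582


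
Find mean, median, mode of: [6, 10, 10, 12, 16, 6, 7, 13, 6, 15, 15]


Sorted: [6, 6, 6, 7, 10, 10, 12, 13, 15, 15, 16]
Mean = 116/11
Median = 10
Freq: {6: 3, 10: 2, 12: 1, 16: 1, 7: 1, 13: 1, 15: 2}
Mode: [6]

Mean=116/11, Median=10, Mode=6


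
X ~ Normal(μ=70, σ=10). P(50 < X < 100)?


z₁=(50-70)/10=-2.0, z₂=(100-70)/10=3.0
P = Φ(3.0) - Φ(-2.0) = 0.998650 - 0.022750 = 0.975900 ≈ 0.9759

P(50 < X < 100) ≈ 0.9759


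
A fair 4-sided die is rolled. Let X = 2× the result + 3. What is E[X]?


E[die] = (1+4)/2 = 5/2
E[X] = 2×5/2 + 3 = 8

E[X] = 8


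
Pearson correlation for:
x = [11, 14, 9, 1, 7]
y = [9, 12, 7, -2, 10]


n=5, Σx=42, Σy=36, Σxy=398, Σx²=448, Σy²=378
r = (5×398 - 42×36)/√((5×448 - 42²)(5×378 - 36²))
= 478/√(476×594) = 478/√282744 ≈ 478/531.7368 ≈ 0.8989

r ≈ 0.8989


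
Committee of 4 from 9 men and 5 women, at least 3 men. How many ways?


Count by #men:
  3M,1W: C(9,3)×C(5,1)=420
  4M,0W: C(9,4)×C(5,0)=126
Total = 546

546


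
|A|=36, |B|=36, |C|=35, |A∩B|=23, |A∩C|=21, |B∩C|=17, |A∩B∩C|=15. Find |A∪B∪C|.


|A∪B∪C| = 36+36+35-23-21-17+15 = 61

|A∪B∪C| = 61


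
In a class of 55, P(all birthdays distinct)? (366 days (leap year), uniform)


P(all different) = Π(366-i)/366 for i=0..54
= (366/366)×(365/366)×...×(312/366)
= 0.013909

P ≈ 0.0139 ≈ 1.39%


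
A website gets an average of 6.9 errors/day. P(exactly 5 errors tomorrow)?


Poisson(λ=6.9): P(X=5) = e^(-λ)×λ^k/k!
= e^(-6.9) × 6.9^5 / 5!
≈ 0.001007785429 × 15640.31349 / 120 ≈ 0.131351

P(X=5) ≈ 0.131351 ≈ 13.14%


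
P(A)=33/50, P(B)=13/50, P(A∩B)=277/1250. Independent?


P(A)×P(B) = 429/2500
P(A∩B) = 277/1250
Not equal → NOT independent

No, not independent


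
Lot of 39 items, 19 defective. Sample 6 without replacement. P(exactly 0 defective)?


Hypergeometric: C(19,0)×C(20,6)/C(39,6)
= 1×38760/3262623 = 40/3367

P(X=0) = 40/3367 ≈ 1.19%


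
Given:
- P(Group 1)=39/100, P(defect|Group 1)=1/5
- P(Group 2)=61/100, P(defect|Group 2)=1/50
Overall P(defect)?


P(B) = Σ P(B|Aᵢ)×P(Aᵢ)
  1/5×39/100 = 39/500
  1/50×61/100 = 61/5000
Sum = 451/5000

P(defect) = 451/5000 ≈ 9.02%


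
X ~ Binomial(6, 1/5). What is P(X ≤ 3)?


P(X ≤ 3) = Σ P(X=i) for i=0..3
P(X=0) = 4096/15625
P(X=1) = 6144/15625
P(X=2) = 768/3125
P(X=3) = 256/3125
Sum = 3072/3125

P(X ≤ 3) = 3072/3125 ≈ 98.30%


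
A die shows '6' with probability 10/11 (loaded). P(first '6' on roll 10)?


Geometric: P(X=10) = (1-p)^(k-1)×p = (1/11)^9×10/11 = 10/25937424601

P(X=10) = 10/25937424601 ≈ 0.00%


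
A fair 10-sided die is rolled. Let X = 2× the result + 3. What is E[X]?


E[die] = (1+10)/2 = 11/2
E[X] = 2×11/2 + 3 = 14

E[X] = 14


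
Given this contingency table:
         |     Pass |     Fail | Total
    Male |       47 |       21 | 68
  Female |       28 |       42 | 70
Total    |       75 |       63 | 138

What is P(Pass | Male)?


P(Pass | Male) = 47/(47+21) = 47/68

P(Pass|Male) = 47/68 ≈ 69.12%


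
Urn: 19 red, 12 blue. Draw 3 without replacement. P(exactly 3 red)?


Hypergeometric: C(19,3)×C(12,0)/C(31,3)
= 969×1/4495 = 969/4495

P(X=3) = 969/4495 ≈ 21.56%


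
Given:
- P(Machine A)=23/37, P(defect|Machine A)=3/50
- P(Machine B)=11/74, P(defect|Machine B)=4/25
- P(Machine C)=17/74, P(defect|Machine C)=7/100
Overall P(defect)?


P(B) = Σ P(B|Aᵢ)×P(Aᵢ)
  3/50×23/37 = 69/1850
  4/25×11/74 = 22/925
  7/100×17/74 = 119/7400
Sum = 571/7400

P(defect) = 571/7400 ≈ 7.72%


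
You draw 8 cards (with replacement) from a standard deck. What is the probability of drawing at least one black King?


P(not a black King) = 50/52 = 25/26
P(none in 8 draws) = (25/26)^8 = 152587890625/208827064576
P(≥1 black King) = 1 - 152587890625/208827064576 = 56239173951/208827064576

P = 56239173951/208827064576 ≈ 26.93%


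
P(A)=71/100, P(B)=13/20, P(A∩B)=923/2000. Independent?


P(A)×P(B) = 923/2000
P(A∩B) = 923/2000
Equal ✓ → Independent

Yes, independent


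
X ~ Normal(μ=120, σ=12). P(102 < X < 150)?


z₁=(102-120)/12=-1.5, z₂=(150-120)/12=2.5
P = Φ(2.5) - Φ(-1.5) = 0.993790 - 0.066807 = 0.926983 ≈ 0.9270

P(102 < X < 150) ≈ 0.9270


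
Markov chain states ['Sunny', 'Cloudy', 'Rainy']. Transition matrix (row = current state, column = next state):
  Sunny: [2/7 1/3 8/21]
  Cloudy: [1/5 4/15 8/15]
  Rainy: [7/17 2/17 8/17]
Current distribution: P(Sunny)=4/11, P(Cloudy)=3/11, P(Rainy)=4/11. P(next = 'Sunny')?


P(next=Sunny) = Σᵢ P(now=i)×P(i→Sunny)
= 4/11×2/7 + 3/11×1/5 + 4/11×7/17
= 8/77 + 3/55 + 28/187 = 2017/6545

P = 2017/6545 ≈ 0.3082


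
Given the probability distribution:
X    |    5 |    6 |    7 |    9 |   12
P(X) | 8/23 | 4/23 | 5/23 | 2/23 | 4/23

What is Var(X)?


E[X] = 165/23
E[X²] = 1327/23
Var(X) = E[X²] - (E[X])² = 1327/23 - 27225/529 = 3296/529

Var(X) = 3296/529 ≈ 6.2306


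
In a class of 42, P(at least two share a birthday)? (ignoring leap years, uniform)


P(all different) = Π(365-i)/365 for i=0..41
= 0.085970
P(match) = 1 - 0.085970 = 0.914030

P ≈ 0.9140 ≈ 91.40%


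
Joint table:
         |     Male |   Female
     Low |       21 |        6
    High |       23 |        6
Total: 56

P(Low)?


P(Low) = (21+6)/56 = 27/56

P(Low) = 27/56 ≈ 48.21%


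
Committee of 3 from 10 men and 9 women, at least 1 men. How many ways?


Count by #men:
  1M,2W: C(10,1)×C(9,2)=360
  2M,1W: C(10,2)×C(9,1)=405
  3M,0W: C(10,3)×C(9,0)=120
Total = 885

885


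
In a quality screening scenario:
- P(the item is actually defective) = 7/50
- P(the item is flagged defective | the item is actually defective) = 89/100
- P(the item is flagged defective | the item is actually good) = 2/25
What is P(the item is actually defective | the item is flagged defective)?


Using Bayes' theorem:
P(A|B) = P(B|A)·P(A) / P(B)

P(the item is flagged defective) = 89/100 × 7/50 + 2/25 × 43/50
= 623/5000 + 43/625 = 967/5000

P(the item is actually defective|the item is flagged defective) = (623/5000) / (967/5000) = 623/967

P(the item is actually defective|the item is flagged defective) = 623/967 ≈ 64.43%


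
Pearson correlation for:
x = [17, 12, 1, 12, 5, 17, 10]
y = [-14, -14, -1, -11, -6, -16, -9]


n=7, Σx=74, Σy=-71, Σxy=-931, Σx²=992, Σy²=887
r = (7×(-931) - 74×(-71))/√((7×992 - 74²)(7×887 - (-71)²))
= -1263/√(1468×1168) = -1263/√1714624 ≈ -1263/1309.4365 ≈ -0.9645

r ≈ -0.9645


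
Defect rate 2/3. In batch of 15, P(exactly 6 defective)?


Binomial: P(X=6) = C(15,6)×p^6×(1-p)^9
= 5005 × 64/729 × 1/19683 = 320320/14348907

P(X=6) = 320320/14348907 ≈ 2.23%


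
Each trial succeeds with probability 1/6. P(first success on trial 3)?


Geometric: P(X=3) = (1-p)^(k-1)×p = (5/6)^2×1/6 = 25/216

P(X=3) = 25/216 ≈ 11.57%


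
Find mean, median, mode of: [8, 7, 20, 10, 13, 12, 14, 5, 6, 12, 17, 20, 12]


Sorted: [5, 6, 7, 8, 10, 12, 12, 12, 13, 14, 17, 20, 20]
Mean = 156/13 = 12
Median = 12
Freq: {8: 1, 7: 1, 20: 2, 10: 1, 13: 1, 12: 3, 14: 1, 5: 1, 6: 1, 17: 1}
Mode: [12]

Mean=12, Median=12, Mode=12


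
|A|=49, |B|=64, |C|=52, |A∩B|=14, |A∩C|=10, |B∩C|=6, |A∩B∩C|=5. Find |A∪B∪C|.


|A∪B∪C| = 49+64+52-14-10-6+5 = 140

|A∪B∪C| = 140


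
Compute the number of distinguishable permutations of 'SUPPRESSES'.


Letters: 10, freq: {'S': 4, 'U': 1, 'P': 2, 'R': 1, 'E': 2}
10!/(4!×1!×2!×1!×2!) = 3628800/96 = 37800

37800


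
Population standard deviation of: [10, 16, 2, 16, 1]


Mean = 45/5 = 9
  (10-9)²=1
  (16-9)²=49
  (2-9)²=49
  (16-9)²=49
  (1-9)²=64
Σ(x-μ)² = 212
σ² = 212/5

σ = √(212/5) ≈ 6.5115


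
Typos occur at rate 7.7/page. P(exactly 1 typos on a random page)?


Poisson(λ=7.7): P(X=1) = e^(-λ)×λ^k/k!
= e^(-7.7) × 7.7^1 / 1!
≈ 0.0004528271829 × 7.7 / 1 ≈ 0.003487

P(X=1) ≈ 0.003487 ≈ 0.35%


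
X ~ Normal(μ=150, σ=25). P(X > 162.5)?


z = (162.5-150)/25 = 0.5
P(X > 162.5) = 1 - P(Z ≤ 0.5) = 1 - 0.6915 = 0.3085

P(X > 162.5) ≈ 0.3085


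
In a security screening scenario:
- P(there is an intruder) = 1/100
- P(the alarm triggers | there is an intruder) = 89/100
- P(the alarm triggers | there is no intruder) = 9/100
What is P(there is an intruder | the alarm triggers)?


Using Bayes' theorem:
P(A|B) = P(B|A)·P(A) / P(B)

P(the alarm triggers) = 89/100 × 1/100 + 9/100 × 99/100
= 89/10000 + 891/10000 = 49/500

P(there is an intruder|the alarm triggers) = (89/10000) / (49/500) = 89/980

P(there is an intruder|the alarm triggers) = 89/980 ≈ 9.08%


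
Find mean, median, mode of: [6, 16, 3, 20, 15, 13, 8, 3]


Sorted: [3, 3, 6, 8, 13, 15, 16, 20]
Mean = 84/8 = 21/2
Median = 21/2
Freq: {6: 1, 16: 1, 3: 2, 20: 1, 15: 1, 13: 1, 8: 1}
Mode: [3]

Mean=21/2, Median=21/2, Mode=3


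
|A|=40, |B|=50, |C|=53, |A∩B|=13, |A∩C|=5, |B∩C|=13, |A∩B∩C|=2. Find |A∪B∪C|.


|A∪B∪C| = 40+50+53-13-5-13+2 = 114

|A∪B∪C| = 114


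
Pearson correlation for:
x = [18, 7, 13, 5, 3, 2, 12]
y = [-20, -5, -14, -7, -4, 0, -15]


n=7, Σx=60, Σy=-65, Σxy=-804, Σx²=724, Σy²=911
r = (7×(-804) - 60×(-65))/√((7×724 - 60²)(7×911 - (-65)²))
= -1728/√(1468×2152) = -1728/√3159136 ≈ -1728/1777.3958 ≈ -0.9722

r ≈ -0.9722


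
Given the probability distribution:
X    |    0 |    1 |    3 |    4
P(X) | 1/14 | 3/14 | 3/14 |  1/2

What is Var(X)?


E[X] = 20/7
E[X²] = 71/7
Var(X) = E[X²] - (E[X])² = 71/7 - 400/49 = 97/49

Var(X) = 97/49 ≈ 1.9796


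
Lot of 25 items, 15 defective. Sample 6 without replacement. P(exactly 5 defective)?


Hypergeometric: C(15,5)×C(10,1)/C(25,6)
= 3003×10/177100 = 39/230

P(X=5) = 39/230 ≈ 16.96%


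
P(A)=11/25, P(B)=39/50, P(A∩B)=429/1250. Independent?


P(A)×P(B) = 429/1250
P(A∩B) = 429/1250
Equal ✓ → Independent

Yes, independent


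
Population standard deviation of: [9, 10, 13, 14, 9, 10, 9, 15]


Mean = 89/8
  (9-89/8)²=289/64
  (10-89/8)²=81/64
  (13-89/8)²=225/64
  (14-89/8)²=529/64
  (9-89/8)²=289/64
  (10-89/8)²=81/64
  (9-89/8)²=289/64
  (15-89/8)²=961/64
Σ(x-μ)² = 343/8
σ² = (343/8)/8 = 343/64

σ = √(343/64) ≈ 2.3150


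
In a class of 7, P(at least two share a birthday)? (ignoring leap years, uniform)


P(all different) = Π(365-i)/365 for i=0..6
= 0.943764
P(match) = 1 - 0.943764 = 0.056236

P ≈ 0.0562 ≈ 5.62%


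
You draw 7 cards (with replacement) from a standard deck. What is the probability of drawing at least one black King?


P(not a black King) = 50/52 = 25/26
P(none in 7 draws) = (25/26)^7 = 6103515625/8031810176
P(≥1 black King) = 1 - 6103515625/8031810176 = 1928294551/8031810176

P = 1928294551/8031810176 ≈ 24.01%


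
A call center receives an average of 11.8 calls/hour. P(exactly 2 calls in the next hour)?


Poisson(λ=11.8): P(X=2) = e^(-λ)×λ^k/k!
= e^(-11.8) × 11.8^2 / 2!
≈ 7.504557915e-06 × 139.24 / 2 ≈ 0.000522

P(X=2) ≈ 0.000522 ≈ 0.05%


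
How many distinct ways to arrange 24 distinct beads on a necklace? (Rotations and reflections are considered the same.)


Free circular arrangements: rotations and reflections both identified.
(n-1)!/2 = 23!/2 = 25852016738884976640000/2 = 12926008369442488320000

12926008369442488320000


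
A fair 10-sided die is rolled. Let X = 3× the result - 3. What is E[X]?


E[die] = (1+10)/2 = 11/2
E[X] = 3×11/2 - 3 = 27/2

E[X] = 27/2


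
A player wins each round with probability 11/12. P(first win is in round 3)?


Geometric: P(X=3) = (1-p)^(k-1)×p = (1/12)^2×11/12 = 11/1728

P(X=3) = 11/1728 ≈ 0.64%


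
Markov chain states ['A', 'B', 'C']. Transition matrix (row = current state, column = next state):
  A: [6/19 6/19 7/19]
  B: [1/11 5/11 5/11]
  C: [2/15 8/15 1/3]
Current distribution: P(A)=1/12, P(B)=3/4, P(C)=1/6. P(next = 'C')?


P(next=C) = Σᵢ P(now=i)×P(i→C)
= 1/12×7/19 + 3/4×5/11 + 1/6×1/3
= 7/228 + 15/44 + 1/18 = 1607/3762

P = 1607/3762 ≈ 0.4272


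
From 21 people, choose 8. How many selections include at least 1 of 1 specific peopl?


Complement: C(21,8) - C(20,8) = 203490 - 125970 = 77520

77520


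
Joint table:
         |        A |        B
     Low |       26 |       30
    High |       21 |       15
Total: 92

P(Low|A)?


P(Low|A) = 26/(26+21) = 26/47

P = 26/47 ≈ 55.32%


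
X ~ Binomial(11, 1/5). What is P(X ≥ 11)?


P(X ≥ 11) = Σ P(X=i) for i=11..11
P(X=11) = 1/48828125
Sum = 1/48828125

P(X ≥ 11) = 1/48828125 ≈ 0.00%


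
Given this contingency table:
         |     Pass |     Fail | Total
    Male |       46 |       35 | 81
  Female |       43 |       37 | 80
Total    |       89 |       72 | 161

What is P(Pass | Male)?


P(Pass | Male) = 46/(46+35) = 46/81

P(Pass|Male) = 46/81 ≈ 56.79%


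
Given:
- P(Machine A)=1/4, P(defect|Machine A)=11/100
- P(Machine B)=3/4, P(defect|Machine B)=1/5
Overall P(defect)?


P(B) = Σ P(B|Aᵢ)×P(Aᵢ)
  11/100×1/4 = 11/400
  1/5×3/4 = 3/20
Sum = 71/400

P(defect) = 71/400 ≈ 17.75%


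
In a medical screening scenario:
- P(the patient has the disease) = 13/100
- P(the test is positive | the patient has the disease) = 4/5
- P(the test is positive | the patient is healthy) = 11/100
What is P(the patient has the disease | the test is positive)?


Using Bayes' theorem:
P(A|B) = P(B|A)·P(A) / P(B)

P(the test is positive) = 4/5 × 13/100 + 11/100 × 87/100
= 13/125 + 957/10000 = 1997/10000

P(the patient has the disease|the test is positive) = (13/125) / (1997/10000) = 1040/1997

P(the patient has the disease|the test is positive) = 1040/1997 ≈ 52.08%
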